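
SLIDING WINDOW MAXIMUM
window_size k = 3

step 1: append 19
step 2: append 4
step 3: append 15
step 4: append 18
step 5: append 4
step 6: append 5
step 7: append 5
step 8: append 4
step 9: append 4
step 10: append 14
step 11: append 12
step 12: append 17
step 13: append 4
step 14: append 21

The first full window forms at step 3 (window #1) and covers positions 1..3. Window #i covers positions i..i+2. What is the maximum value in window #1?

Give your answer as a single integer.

Answer: 19

Derivation:
step 1: append 19 -> window=[19] (not full yet)
step 2: append 4 -> window=[19, 4] (not full yet)
step 3: append 15 -> window=[19, 4, 15] -> max=19
Window #1 max = 19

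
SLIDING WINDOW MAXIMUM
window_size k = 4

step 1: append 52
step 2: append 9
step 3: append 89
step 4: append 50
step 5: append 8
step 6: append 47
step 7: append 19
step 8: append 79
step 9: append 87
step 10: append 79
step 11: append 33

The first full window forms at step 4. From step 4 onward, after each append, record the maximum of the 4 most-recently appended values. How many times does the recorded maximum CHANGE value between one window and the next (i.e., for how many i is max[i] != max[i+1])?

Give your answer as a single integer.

step 1: append 52 -> window=[52] (not full yet)
step 2: append 9 -> window=[52, 9] (not full yet)
step 3: append 89 -> window=[52, 9, 89] (not full yet)
step 4: append 50 -> window=[52, 9, 89, 50] -> max=89
step 5: append 8 -> window=[9, 89, 50, 8] -> max=89
step 6: append 47 -> window=[89, 50, 8, 47] -> max=89
step 7: append 19 -> window=[50, 8, 47, 19] -> max=50
step 8: append 79 -> window=[8, 47, 19, 79] -> max=79
step 9: append 87 -> window=[47, 19, 79, 87] -> max=87
step 10: append 79 -> window=[19, 79, 87, 79] -> max=87
step 11: append 33 -> window=[79, 87, 79, 33] -> max=87
Recorded maximums: 89 89 89 50 79 87 87 87
Changes between consecutive maximums: 3

Answer: 3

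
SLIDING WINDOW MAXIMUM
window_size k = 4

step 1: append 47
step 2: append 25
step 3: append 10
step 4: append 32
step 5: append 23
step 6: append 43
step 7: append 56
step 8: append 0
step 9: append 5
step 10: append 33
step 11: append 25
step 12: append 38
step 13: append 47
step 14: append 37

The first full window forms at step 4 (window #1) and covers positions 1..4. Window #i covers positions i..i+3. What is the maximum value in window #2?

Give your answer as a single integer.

step 1: append 47 -> window=[47] (not full yet)
step 2: append 25 -> window=[47, 25] (not full yet)
step 3: append 10 -> window=[47, 25, 10] (not full yet)
step 4: append 32 -> window=[47, 25, 10, 32] -> max=47
step 5: append 23 -> window=[25, 10, 32, 23] -> max=32
Window #2 max = 32

Answer: 32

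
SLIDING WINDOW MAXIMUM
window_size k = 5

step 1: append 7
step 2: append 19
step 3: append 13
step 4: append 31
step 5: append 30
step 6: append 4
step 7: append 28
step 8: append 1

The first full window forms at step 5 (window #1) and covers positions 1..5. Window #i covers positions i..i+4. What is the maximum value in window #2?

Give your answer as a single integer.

Answer: 31

Derivation:
step 1: append 7 -> window=[7] (not full yet)
step 2: append 19 -> window=[7, 19] (not full yet)
step 3: append 13 -> window=[7, 19, 13] (not full yet)
step 4: append 31 -> window=[7, 19, 13, 31] (not full yet)
step 5: append 30 -> window=[7, 19, 13, 31, 30] -> max=31
step 6: append 4 -> window=[19, 13, 31, 30, 4] -> max=31
Window #2 max = 31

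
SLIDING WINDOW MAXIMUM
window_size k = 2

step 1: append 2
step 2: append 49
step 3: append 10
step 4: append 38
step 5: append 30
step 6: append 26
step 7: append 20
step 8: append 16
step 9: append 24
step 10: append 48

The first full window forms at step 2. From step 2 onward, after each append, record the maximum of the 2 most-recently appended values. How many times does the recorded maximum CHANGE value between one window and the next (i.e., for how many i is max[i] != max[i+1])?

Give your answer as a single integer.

Answer: 6

Derivation:
step 1: append 2 -> window=[2] (not full yet)
step 2: append 49 -> window=[2, 49] -> max=49
step 3: append 10 -> window=[49, 10] -> max=49
step 4: append 38 -> window=[10, 38] -> max=38
step 5: append 30 -> window=[38, 30] -> max=38
step 6: append 26 -> window=[30, 26] -> max=30
step 7: append 20 -> window=[26, 20] -> max=26
step 8: append 16 -> window=[20, 16] -> max=20
step 9: append 24 -> window=[16, 24] -> max=24
step 10: append 48 -> window=[24, 48] -> max=48
Recorded maximums: 49 49 38 38 30 26 20 24 48
Changes between consecutive maximums: 6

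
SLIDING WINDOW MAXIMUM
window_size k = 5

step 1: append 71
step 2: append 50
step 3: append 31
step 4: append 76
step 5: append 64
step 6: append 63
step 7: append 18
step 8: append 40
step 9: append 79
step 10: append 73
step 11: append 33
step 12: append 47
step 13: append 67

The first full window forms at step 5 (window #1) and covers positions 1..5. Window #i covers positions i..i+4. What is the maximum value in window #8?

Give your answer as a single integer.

step 1: append 71 -> window=[71] (not full yet)
step 2: append 50 -> window=[71, 50] (not full yet)
step 3: append 31 -> window=[71, 50, 31] (not full yet)
step 4: append 76 -> window=[71, 50, 31, 76] (not full yet)
step 5: append 64 -> window=[71, 50, 31, 76, 64] -> max=76
step 6: append 63 -> window=[50, 31, 76, 64, 63] -> max=76
step 7: append 18 -> window=[31, 76, 64, 63, 18] -> max=76
step 8: append 40 -> window=[76, 64, 63, 18, 40] -> max=76
step 9: append 79 -> window=[64, 63, 18, 40, 79] -> max=79
step 10: append 73 -> window=[63, 18, 40, 79, 73] -> max=79
step 11: append 33 -> window=[18, 40, 79, 73, 33] -> max=79
step 12: append 47 -> window=[40, 79, 73, 33, 47] -> max=79
Window #8 max = 79

Answer: 79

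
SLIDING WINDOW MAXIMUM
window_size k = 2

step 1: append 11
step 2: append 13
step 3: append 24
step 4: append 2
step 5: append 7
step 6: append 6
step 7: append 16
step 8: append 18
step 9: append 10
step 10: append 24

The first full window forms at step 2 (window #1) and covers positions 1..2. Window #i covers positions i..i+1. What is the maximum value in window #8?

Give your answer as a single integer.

Answer: 18

Derivation:
step 1: append 11 -> window=[11] (not full yet)
step 2: append 13 -> window=[11, 13] -> max=13
step 3: append 24 -> window=[13, 24] -> max=24
step 4: append 2 -> window=[24, 2] -> max=24
step 5: append 7 -> window=[2, 7] -> max=7
step 6: append 6 -> window=[7, 6] -> max=7
step 7: append 16 -> window=[6, 16] -> max=16
step 8: append 18 -> window=[16, 18] -> max=18
step 9: append 10 -> window=[18, 10] -> max=18
Window #8 max = 18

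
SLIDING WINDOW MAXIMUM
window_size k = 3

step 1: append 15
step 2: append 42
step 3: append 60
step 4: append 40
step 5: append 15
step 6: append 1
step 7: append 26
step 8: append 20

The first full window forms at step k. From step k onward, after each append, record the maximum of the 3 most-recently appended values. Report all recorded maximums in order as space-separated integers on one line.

step 1: append 15 -> window=[15] (not full yet)
step 2: append 42 -> window=[15, 42] (not full yet)
step 3: append 60 -> window=[15, 42, 60] -> max=60
step 4: append 40 -> window=[42, 60, 40] -> max=60
step 5: append 15 -> window=[60, 40, 15] -> max=60
step 6: append 1 -> window=[40, 15, 1] -> max=40
step 7: append 26 -> window=[15, 1, 26] -> max=26
step 8: append 20 -> window=[1, 26, 20] -> max=26

Answer: 60 60 60 40 26 26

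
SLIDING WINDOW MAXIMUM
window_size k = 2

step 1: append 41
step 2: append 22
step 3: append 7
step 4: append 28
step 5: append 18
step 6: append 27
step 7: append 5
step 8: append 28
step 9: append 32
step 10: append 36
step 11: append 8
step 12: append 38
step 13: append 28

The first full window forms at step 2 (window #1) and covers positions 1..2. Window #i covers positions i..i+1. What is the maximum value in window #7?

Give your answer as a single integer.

Answer: 28

Derivation:
step 1: append 41 -> window=[41] (not full yet)
step 2: append 22 -> window=[41, 22] -> max=41
step 3: append 7 -> window=[22, 7] -> max=22
step 4: append 28 -> window=[7, 28] -> max=28
step 5: append 18 -> window=[28, 18] -> max=28
step 6: append 27 -> window=[18, 27] -> max=27
step 7: append 5 -> window=[27, 5] -> max=27
step 8: append 28 -> window=[5, 28] -> max=28
Window #7 max = 28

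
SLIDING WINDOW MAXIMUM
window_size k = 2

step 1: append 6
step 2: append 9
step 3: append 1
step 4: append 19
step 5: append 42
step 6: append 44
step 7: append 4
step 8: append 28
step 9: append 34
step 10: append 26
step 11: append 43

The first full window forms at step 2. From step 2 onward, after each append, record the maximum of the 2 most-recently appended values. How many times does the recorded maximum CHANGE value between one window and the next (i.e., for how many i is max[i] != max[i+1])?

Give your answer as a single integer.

step 1: append 6 -> window=[6] (not full yet)
step 2: append 9 -> window=[6, 9] -> max=9
step 3: append 1 -> window=[9, 1] -> max=9
step 4: append 19 -> window=[1, 19] -> max=19
step 5: append 42 -> window=[19, 42] -> max=42
step 6: append 44 -> window=[42, 44] -> max=44
step 7: append 4 -> window=[44, 4] -> max=44
step 8: append 28 -> window=[4, 28] -> max=28
step 9: append 34 -> window=[28, 34] -> max=34
step 10: append 26 -> window=[34, 26] -> max=34
step 11: append 43 -> window=[26, 43] -> max=43
Recorded maximums: 9 9 19 42 44 44 28 34 34 43
Changes between consecutive maximums: 6

Answer: 6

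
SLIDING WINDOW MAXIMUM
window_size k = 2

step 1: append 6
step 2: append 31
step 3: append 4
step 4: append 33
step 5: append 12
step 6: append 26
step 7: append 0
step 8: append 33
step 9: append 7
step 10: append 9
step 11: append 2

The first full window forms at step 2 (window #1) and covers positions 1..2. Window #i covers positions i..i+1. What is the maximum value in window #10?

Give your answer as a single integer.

Answer: 9

Derivation:
step 1: append 6 -> window=[6] (not full yet)
step 2: append 31 -> window=[6, 31] -> max=31
step 3: append 4 -> window=[31, 4] -> max=31
step 4: append 33 -> window=[4, 33] -> max=33
step 5: append 12 -> window=[33, 12] -> max=33
step 6: append 26 -> window=[12, 26] -> max=26
step 7: append 0 -> window=[26, 0] -> max=26
step 8: append 33 -> window=[0, 33] -> max=33
step 9: append 7 -> window=[33, 7] -> max=33
step 10: append 9 -> window=[7, 9] -> max=9
step 11: append 2 -> window=[9, 2] -> max=9
Window #10 max = 9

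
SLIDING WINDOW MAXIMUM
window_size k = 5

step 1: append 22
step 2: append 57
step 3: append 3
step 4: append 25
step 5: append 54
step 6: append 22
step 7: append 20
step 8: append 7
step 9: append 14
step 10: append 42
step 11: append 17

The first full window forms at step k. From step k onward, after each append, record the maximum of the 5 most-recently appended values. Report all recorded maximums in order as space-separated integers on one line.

step 1: append 22 -> window=[22] (not full yet)
step 2: append 57 -> window=[22, 57] (not full yet)
step 3: append 3 -> window=[22, 57, 3] (not full yet)
step 4: append 25 -> window=[22, 57, 3, 25] (not full yet)
step 5: append 54 -> window=[22, 57, 3, 25, 54] -> max=57
step 6: append 22 -> window=[57, 3, 25, 54, 22] -> max=57
step 7: append 20 -> window=[3, 25, 54, 22, 20] -> max=54
step 8: append 7 -> window=[25, 54, 22, 20, 7] -> max=54
step 9: append 14 -> window=[54, 22, 20, 7, 14] -> max=54
step 10: append 42 -> window=[22, 20, 7, 14, 42] -> max=42
step 11: append 17 -> window=[20, 7, 14, 42, 17] -> max=42

Answer: 57 57 54 54 54 42 42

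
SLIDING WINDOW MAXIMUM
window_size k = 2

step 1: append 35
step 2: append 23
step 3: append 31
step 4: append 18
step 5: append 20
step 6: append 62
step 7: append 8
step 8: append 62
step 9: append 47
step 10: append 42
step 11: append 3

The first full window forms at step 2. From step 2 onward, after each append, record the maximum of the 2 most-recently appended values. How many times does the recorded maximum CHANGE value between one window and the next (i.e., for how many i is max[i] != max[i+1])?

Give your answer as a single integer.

step 1: append 35 -> window=[35] (not full yet)
step 2: append 23 -> window=[35, 23] -> max=35
step 3: append 31 -> window=[23, 31] -> max=31
step 4: append 18 -> window=[31, 18] -> max=31
step 5: append 20 -> window=[18, 20] -> max=20
step 6: append 62 -> window=[20, 62] -> max=62
step 7: append 8 -> window=[62, 8] -> max=62
step 8: append 62 -> window=[8, 62] -> max=62
step 9: append 47 -> window=[62, 47] -> max=62
step 10: append 42 -> window=[47, 42] -> max=47
step 11: append 3 -> window=[42, 3] -> max=42
Recorded maximums: 35 31 31 20 62 62 62 62 47 42
Changes between consecutive maximums: 5

Answer: 5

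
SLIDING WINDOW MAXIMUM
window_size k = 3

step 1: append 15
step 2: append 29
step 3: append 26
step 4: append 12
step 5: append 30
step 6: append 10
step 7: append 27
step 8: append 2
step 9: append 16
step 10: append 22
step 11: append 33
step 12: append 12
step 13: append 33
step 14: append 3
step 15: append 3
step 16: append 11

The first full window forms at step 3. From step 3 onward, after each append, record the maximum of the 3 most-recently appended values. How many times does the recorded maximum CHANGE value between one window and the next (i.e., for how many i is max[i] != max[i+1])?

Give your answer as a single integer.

step 1: append 15 -> window=[15] (not full yet)
step 2: append 29 -> window=[15, 29] (not full yet)
step 3: append 26 -> window=[15, 29, 26] -> max=29
step 4: append 12 -> window=[29, 26, 12] -> max=29
step 5: append 30 -> window=[26, 12, 30] -> max=30
step 6: append 10 -> window=[12, 30, 10] -> max=30
step 7: append 27 -> window=[30, 10, 27] -> max=30
step 8: append 2 -> window=[10, 27, 2] -> max=27
step 9: append 16 -> window=[27, 2, 16] -> max=27
step 10: append 22 -> window=[2, 16, 22] -> max=22
step 11: append 33 -> window=[16, 22, 33] -> max=33
step 12: append 12 -> window=[22, 33, 12] -> max=33
step 13: append 33 -> window=[33, 12, 33] -> max=33
step 14: append 3 -> window=[12, 33, 3] -> max=33
step 15: append 3 -> window=[33, 3, 3] -> max=33
step 16: append 11 -> window=[3, 3, 11] -> max=11
Recorded maximums: 29 29 30 30 30 27 27 22 33 33 33 33 33 11
Changes between consecutive maximums: 5

Answer: 5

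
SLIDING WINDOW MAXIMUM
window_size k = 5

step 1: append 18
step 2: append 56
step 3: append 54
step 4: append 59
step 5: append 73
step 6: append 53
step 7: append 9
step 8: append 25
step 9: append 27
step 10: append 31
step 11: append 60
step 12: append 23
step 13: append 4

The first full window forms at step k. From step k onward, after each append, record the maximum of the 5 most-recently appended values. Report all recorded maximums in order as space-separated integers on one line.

Answer: 73 73 73 73 73 53 60 60 60

Derivation:
step 1: append 18 -> window=[18] (not full yet)
step 2: append 56 -> window=[18, 56] (not full yet)
step 3: append 54 -> window=[18, 56, 54] (not full yet)
step 4: append 59 -> window=[18, 56, 54, 59] (not full yet)
step 5: append 73 -> window=[18, 56, 54, 59, 73] -> max=73
step 6: append 53 -> window=[56, 54, 59, 73, 53] -> max=73
step 7: append 9 -> window=[54, 59, 73, 53, 9] -> max=73
step 8: append 25 -> window=[59, 73, 53, 9, 25] -> max=73
step 9: append 27 -> window=[73, 53, 9, 25, 27] -> max=73
step 10: append 31 -> window=[53, 9, 25, 27, 31] -> max=53
step 11: append 60 -> window=[9, 25, 27, 31, 60] -> max=60
step 12: append 23 -> window=[25, 27, 31, 60, 23] -> max=60
step 13: append 4 -> window=[27, 31, 60, 23, 4] -> max=60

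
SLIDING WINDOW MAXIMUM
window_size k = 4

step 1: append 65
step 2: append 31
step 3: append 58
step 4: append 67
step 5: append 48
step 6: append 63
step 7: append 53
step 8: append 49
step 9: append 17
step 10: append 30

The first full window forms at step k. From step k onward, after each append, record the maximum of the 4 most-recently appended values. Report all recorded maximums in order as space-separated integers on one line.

step 1: append 65 -> window=[65] (not full yet)
step 2: append 31 -> window=[65, 31] (not full yet)
step 3: append 58 -> window=[65, 31, 58] (not full yet)
step 4: append 67 -> window=[65, 31, 58, 67] -> max=67
step 5: append 48 -> window=[31, 58, 67, 48] -> max=67
step 6: append 63 -> window=[58, 67, 48, 63] -> max=67
step 7: append 53 -> window=[67, 48, 63, 53] -> max=67
step 8: append 49 -> window=[48, 63, 53, 49] -> max=63
step 9: append 17 -> window=[63, 53, 49, 17] -> max=63
step 10: append 30 -> window=[53, 49, 17, 30] -> max=53

Answer: 67 67 67 67 63 63 53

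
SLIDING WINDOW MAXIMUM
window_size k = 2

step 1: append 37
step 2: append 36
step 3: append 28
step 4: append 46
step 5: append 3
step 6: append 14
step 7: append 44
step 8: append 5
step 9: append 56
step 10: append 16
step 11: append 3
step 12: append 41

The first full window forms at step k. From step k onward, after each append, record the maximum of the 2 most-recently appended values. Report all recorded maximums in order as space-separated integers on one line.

Answer: 37 36 46 46 14 44 44 56 56 16 41

Derivation:
step 1: append 37 -> window=[37] (not full yet)
step 2: append 36 -> window=[37, 36] -> max=37
step 3: append 28 -> window=[36, 28] -> max=36
step 4: append 46 -> window=[28, 46] -> max=46
step 5: append 3 -> window=[46, 3] -> max=46
step 6: append 14 -> window=[3, 14] -> max=14
step 7: append 44 -> window=[14, 44] -> max=44
step 8: append 5 -> window=[44, 5] -> max=44
step 9: append 56 -> window=[5, 56] -> max=56
step 10: append 16 -> window=[56, 16] -> max=56
step 11: append 3 -> window=[16, 3] -> max=16
step 12: append 41 -> window=[3, 41] -> max=41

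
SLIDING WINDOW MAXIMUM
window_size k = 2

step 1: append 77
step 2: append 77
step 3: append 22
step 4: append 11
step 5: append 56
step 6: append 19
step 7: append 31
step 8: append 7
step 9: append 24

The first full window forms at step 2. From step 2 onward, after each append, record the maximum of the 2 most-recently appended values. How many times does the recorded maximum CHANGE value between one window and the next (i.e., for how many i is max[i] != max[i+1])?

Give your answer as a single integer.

Answer: 4

Derivation:
step 1: append 77 -> window=[77] (not full yet)
step 2: append 77 -> window=[77, 77] -> max=77
step 3: append 22 -> window=[77, 22] -> max=77
step 4: append 11 -> window=[22, 11] -> max=22
step 5: append 56 -> window=[11, 56] -> max=56
step 6: append 19 -> window=[56, 19] -> max=56
step 7: append 31 -> window=[19, 31] -> max=31
step 8: append 7 -> window=[31, 7] -> max=31
step 9: append 24 -> window=[7, 24] -> max=24
Recorded maximums: 77 77 22 56 56 31 31 24
Changes between consecutive maximums: 4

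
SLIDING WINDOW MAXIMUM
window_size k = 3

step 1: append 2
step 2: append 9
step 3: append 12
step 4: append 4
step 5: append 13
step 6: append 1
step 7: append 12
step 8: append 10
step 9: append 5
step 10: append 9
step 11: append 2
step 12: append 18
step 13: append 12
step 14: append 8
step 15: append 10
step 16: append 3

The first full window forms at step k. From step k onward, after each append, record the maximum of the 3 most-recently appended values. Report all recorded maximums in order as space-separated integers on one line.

Answer: 12 12 13 13 13 12 12 10 9 18 18 18 12 10

Derivation:
step 1: append 2 -> window=[2] (not full yet)
step 2: append 9 -> window=[2, 9] (not full yet)
step 3: append 12 -> window=[2, 9, 12] -> max=12
step 4: append 4 -> window=[9, 12, 4] -> max=12
step 5: append 13 -> window=[12, 4, 13] -> max=13
step 6: append 1 -> window=[4, 13, 1] -> max=13
step 7: append 12 -> window=[13, 1, 12] -> max=13
step 8: append 10 -> window=[1, 12, 10] -> max=12
step 9: append 5 -> window=[12, 10, 5] -> max=12
step 10: append 9 -> window=[10, 5, 9] -> max=10
step 11: append 2 -> window=[5, 9, 2] -> max=9
step 12: append 18 -> window=[9, 2, 18] -> max=18
step 13: append 12 -> window=[2, 18, 12] -> max=18
step 14: append 8 -> window=[18, 12, 8] -> max=18
step 15: append 10 -> window=[12, 8, 10] -> max=12
step 16: append 3 -> window=[8, 10, 3] -> max=10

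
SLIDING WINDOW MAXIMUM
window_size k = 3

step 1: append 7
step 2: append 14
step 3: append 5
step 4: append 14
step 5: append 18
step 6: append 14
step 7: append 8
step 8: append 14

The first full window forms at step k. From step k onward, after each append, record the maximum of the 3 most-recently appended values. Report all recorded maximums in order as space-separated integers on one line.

step 1: append 7 -> window=[7] (not full yet)
step 2: append 14 -> window=[7, 14] (not full yet)
step 3: append 5 -> window=[7, 14, 5] -> max=14
step 4: append 14 -> window=[14, 5, 14] -> max=14
step 5: append 18 -> window=[5, 14, 18] -> max=18
step 6: append 14 -> window=[14, 18, 14] -> max=18
step 7: append 8 -> window=[18, 14, 8] -> max=18
step 8: append 14 -> window=[14, 8, 14] -> max=14

Answer: 14 14 18 18 18 14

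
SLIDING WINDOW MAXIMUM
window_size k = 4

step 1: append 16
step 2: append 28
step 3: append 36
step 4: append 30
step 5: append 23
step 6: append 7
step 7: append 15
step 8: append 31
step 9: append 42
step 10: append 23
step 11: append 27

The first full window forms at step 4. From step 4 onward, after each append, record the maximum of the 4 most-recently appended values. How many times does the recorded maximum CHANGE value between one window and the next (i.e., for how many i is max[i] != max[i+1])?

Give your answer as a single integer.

step 1: append 16 -> window=[16] (not full yet)
step 2: append 28 -> window=[16, 28] (not full yet)
step 3: append 36 -> window=[16, 28, 36] (not full yet)
step 4: append 30 -> window=[16, 28, 36, 30] -> max=36
step 5: append 23 -> window=[28, 36, 30, 23] -> max=36
step 6: append 7 -> window=[36, 30, 23, 7] -> max=36
step 7: append 15 -> window=[30, 23, 7, 15] -> max=30
step 8: append 31 -> window=[23, 7, 15, 31] -> max=31
step 9: append 42 -> window=[7, 15, 31, 42] -> max=42
step 10: append 23 -> window=[15, 31, 42, 23] -> max=42
step 11: append 27 -> window=[31, 42, 23, 27] -> max=42
Recorded maximums: 36 36 36 30 31 42 42 42
Changes between consecutive maximums: 3

Answer: 3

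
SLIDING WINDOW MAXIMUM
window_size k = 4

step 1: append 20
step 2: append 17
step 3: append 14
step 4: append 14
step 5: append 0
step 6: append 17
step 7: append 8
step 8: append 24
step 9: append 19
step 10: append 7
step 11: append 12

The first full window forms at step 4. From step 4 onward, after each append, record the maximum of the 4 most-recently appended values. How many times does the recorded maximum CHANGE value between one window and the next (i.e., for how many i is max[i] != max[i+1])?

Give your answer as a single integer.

Answer: 2

Derivation:
step 1: append 20 -> window=[20] (not full yet)
step 2: append 17 -> window=[20, 17] (not full yet)
step 3: append 14 -> window=[20, 17, 14] (not full yet)
step 4: append 14 -> window=[20, 17, 14, 14] -> max=20
step 5: append 0 -> window=[17, 14, 14, 0] -> max=17
step 6: append 17 -> window=[14, 14, 0, 17] -> max=17
step 7: append 8 -> window=[14, 0, 17, 8] -> max=17
step 8: append 24 -> window=[0, 17, 8, 24] -> max=24
step 9: append 19 -> window=[17, 8, 24, 19] -> max=24
step 10: append 7 -> window=[8, 24, 19, 7] -> max=24
step 11: append 12 -> window=[24, 19, 7, 12] -> max=24
Recorded maximums: 20 17 17 17 24 24 24 24
Changes between consecutive maximums: 2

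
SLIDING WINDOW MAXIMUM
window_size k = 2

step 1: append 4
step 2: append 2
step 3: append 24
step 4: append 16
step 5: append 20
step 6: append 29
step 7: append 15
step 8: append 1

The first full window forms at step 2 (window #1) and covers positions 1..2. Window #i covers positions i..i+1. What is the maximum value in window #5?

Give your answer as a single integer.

Answer: 29

Derivation:
step 1: append 4 -> window=[4] (not full yet)
step 2: append 2 -> window=[4, 2] -> max=4
step 3: append 24 -> window=[2, 24] -> max=24
step 4: append 16 -> window=[24, 16] -> max=24
step 5: append 20 -> window=[16, 20] -> max=20
step 6: append 29 -> window=[20, 29] -> max=29
Window #5 max = 29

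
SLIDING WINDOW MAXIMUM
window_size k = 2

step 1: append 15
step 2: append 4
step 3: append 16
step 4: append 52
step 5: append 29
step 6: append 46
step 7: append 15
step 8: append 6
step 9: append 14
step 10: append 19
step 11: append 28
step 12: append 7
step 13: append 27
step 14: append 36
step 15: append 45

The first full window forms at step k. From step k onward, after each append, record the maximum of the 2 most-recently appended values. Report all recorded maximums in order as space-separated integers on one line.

Answer: 15 16 52 52 46 46 15 14 19 28 28 27 36 45

Derivation:
step 1: append 15 -> window=[15] (not full yet)
step 2: append 4 -> window=[15, 4] -> max=15
step 3: append 16 -> window=[4, 16] -> max=16
step 4: append 52 -> window=[16, 52] -> max=52
step 5: append 29 -> window=[52, 29] -> max=52
step 6: append 46 -> window=[29, 46] -> max=46
step 7: append 15 -> window=[46, 15] -> max=46
step 8: append 6 -> window=[15, 6] -> max=15
step 9: append 14 -> window=[6, 14] -> max=14
step 10: append 19 -> window=[14, 19] -> max=19
step 11: append 28 -> window=[19, 28] -> max=28
step 12: append 7 -> window=[28, 7] -> max=28
step 13: append 27 -> window=[7, 27] -> max=27
step 14: append 36 -> window=[27, 36] -> max=36
step 15: append 45 -> window=[36, 45] -> max=45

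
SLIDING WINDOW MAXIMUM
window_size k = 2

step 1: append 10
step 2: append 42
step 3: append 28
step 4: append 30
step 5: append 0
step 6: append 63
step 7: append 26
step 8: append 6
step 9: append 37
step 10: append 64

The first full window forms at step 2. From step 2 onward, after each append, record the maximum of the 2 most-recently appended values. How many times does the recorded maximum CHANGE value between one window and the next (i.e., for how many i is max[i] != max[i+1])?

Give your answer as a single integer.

step 1: append 10 -> window=[10] (not full yet)
step 2: append 42 -> window=[10, 42] -> max=42
step 3: append 28 -> window=[42, 28] -> max=42
step 4: append 30 -> window=[28, 30] -> max=30
step 5: append 0 -> window=[30, 0] -> max=30
step 6: append 63 -> window=[0, 63] -> max=63
step 7: append 26 -> window=[63, 26] -> max=63
step 8: append 6 -> window=[26, 6] -> max=26
step 9: append 37 -> window=[6, 37] -> max=37
step 10: append 64 -> window=[37, 64] -> max=64
Recorded maximums: 42 42 30 30 63 63 26 37 64
Changes between consecutive maximums: 5

Answer: 5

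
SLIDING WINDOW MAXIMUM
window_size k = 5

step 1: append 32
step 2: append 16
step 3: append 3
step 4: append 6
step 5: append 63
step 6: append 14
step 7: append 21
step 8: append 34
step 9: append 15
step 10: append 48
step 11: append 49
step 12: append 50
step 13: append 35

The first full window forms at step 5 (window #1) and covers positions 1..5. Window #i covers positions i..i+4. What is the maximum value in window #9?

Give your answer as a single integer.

step 1: append 32 -> window=[32] (not full yet)
step 2: append 16 -> window=[32, 16] (not full yet)
step 3: append 3 -> window=[32, 16, 3] (not full yet)
step 4: append 6 -> window=[32, 16, 3, 6] (not full yet)
step 5: append 63 -> window=[32, 16, 3, 6, 63] -> max=63
step 6: append 14 -> window=[16, 3, 6, 63, 14] -> max=63
step 7: append 21 -> window=[3, 6, 63, 14, 21] -> max=63
step 8: append 34 -> window=[6, 63, 14, 21, 34] -> max=63
step 9: append 15 -> window=[63, 14, 21, 34, 15] -> max=63
step 10: append 48 -> window=[14, 21, 34, 15, 48] -> max=48
step 11: append 49 -> window=[21, 34, 15, 48, 49] -> max=49
step 12: append 50 -> window=[34, 15, 48, 49, 50] -> max=50
step 13: append 35 -> window=[15, 48, 49, 50, 35] -> max=50
Window #9 max = 50

Answer: 50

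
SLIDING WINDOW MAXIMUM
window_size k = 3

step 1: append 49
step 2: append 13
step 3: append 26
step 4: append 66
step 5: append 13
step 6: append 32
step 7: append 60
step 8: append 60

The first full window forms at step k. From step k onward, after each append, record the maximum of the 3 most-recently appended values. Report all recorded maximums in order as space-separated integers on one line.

step 1: append 49 -> window=[49] (not full yet)
step 2: append 13 -> window=[49, 13] (not full yet)
step 3: append 26 -> window=[49, 13, 26] -> max=49
step 4: append 66 -> window=[13, 26, 66] -> max=66
step 5: append 13 -> window=[26, 66, 13] -> max=66
step 6: append 32 -> window=[66, 13, 32] -> max=66
step 7: append 60 -> window=[13, 32, 60] -> max=60
step 8: append 60 -> window=[32, 60, 60] -> max=60

Answer: 49 66 66 66 60 60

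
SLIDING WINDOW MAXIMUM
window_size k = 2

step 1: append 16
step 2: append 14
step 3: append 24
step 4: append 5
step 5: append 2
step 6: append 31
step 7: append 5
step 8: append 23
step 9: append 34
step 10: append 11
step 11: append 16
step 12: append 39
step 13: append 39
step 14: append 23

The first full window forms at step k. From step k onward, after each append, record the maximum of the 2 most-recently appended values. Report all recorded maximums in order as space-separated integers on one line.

step 1: append 16 -> window=[16] (not full yet)
step 2: append 14 -> window=[16, 14] -> max=16
step 3: append 24 -> window=[14, 24] -> max=24
step 4: append 5 -> window=[24, 5] -> max=24
step 5: append 2 -> window=[5, 2] -> max=5
step 6: append 31 -> window=[2, 31] -> max=31
step 7: append 5 -> window=[31, 5] -> max=31
step 8: append 23 -> window=[5, 23] -> max=23
step 9: append 34 -> window=[23, 34] -> max=34
step 10: append 11 -> window=[34, 11] -> max=34
step 11: append 16 -> window=[11, 16] -> max=16
step 12: append 39 -> window=[16, 39] -> max=39
step 13: append 39 -> window=[39, 39] -> max=39
step 14: append 23 -> window=[39, 23] -> max=39

Answer: 16 24 24 5 31 31 23 34 34 16 39 39 39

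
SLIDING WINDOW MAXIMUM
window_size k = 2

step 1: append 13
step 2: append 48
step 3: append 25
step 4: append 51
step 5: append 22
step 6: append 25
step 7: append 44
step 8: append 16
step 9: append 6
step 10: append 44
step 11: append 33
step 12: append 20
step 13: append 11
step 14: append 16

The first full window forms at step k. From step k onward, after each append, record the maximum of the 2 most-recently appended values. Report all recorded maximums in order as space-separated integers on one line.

Answer: 48 48 51 51 25 44 44 16 44 44 33 20 16

Derivation:
step 1: append 13 -> window=[13] (not full yet)
step 2: append 48 -> window=[13, 48] -> max=48
step 3: append 25 -> window=[48, 25] -> max=48
step 4: append 51 -> window=[25, 51] -> max=51
step 5: append 22 -> window=[51, 22] -> max=51
step 6: append 25 -> window=[22, 25] -> max=25
step 7: append 44 -> window=[25, 44] -> max=44
step 8: append 16 -> window=[44, 16] -> max=44
step 9: append 6 -> window=[16, 6] -> max=16
step 10: append 44 -> window=[6, 44] -> max=44
step 11: append 33 -> window=[44, 33] -> max=44
step 12: append 20 -> window=[33, 20] -> max=33
step 13: append 11 -> window=[20, 11] -> max=20
step 14: append 16 -> window=[11, 16] -> max=16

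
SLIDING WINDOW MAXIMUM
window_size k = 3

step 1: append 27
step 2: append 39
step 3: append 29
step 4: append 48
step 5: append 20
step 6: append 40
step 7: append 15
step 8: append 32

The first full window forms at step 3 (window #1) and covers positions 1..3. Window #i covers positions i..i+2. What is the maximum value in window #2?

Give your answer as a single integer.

step 1: append 27 -> window=[27] (not full yet)
step 2: append 39 -> window=[27, 39] (not full yet)
step 3: append 29 -> window=[27, 39, 29] -> max=39
step 4: append 48 -> window=[39, 29, 48] -> max=48
Window #2 max = 48

Answer: 48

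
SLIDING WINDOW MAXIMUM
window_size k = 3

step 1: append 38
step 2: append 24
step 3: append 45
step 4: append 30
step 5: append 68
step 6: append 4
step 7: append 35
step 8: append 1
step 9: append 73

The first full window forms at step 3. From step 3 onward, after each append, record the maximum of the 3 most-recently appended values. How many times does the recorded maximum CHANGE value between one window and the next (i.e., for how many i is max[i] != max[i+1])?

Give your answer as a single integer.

step 1: append 38 -> window=[38] (not full yet)
step 2: append 24 -> window=[38, 24] (not full yet)
step 3: append 45 -> window=[38, 24, 45] -> max=45
step 4: append 30 -> window=[24, 45, 30] -> max=45
step 5: append 68 -> window=[45, 30, 68] -> max=68
step 6: append 4 -> window=[30, 68, 4] -> max=68
step 7: append 35 -> window=[68, 4, 35] -> max=68
step 8: append 1 -> window=[4, 35, 1] -> max=35
step 9: append 73 -> window=[35, 1, 73] -> max=73
Recorded maximums: 45 45 68 68 68 35 73
Changes between consecutive maximums: 3

Answer: 3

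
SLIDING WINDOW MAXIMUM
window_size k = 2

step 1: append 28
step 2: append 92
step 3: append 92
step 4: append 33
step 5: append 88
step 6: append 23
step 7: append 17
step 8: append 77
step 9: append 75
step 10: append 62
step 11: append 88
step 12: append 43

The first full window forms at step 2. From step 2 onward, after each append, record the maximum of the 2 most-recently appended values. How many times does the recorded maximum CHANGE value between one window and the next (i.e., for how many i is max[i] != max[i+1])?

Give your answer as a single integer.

Answer: 5

Derivation:
step 1: append 28 -> window=[28] (not full yet)
step 2: append 92 -> window=[28, 92] -> max=92
step 3: append 92 -> window=[92, 92] -> max=92
step 4: append 33 -> window=[92, 33] -> max=92
step 5: append 88 -> window=[33, 88] -> max=88
step 6: append 23 -> window=[88, 23] -> max=88
step 7: append 17 -> window=[23, 17] -> max=23
step 8: append 77 -> window=[17, 77] -> max=77
step 9: append 75 -> window=[77, 75] -> max=77
step 10: append 62 -> window=[75, 62] -> max=75
step 11: append 88 -> window=[62, 88] -> max=88
step 12: append 43 -> window=[88, 43] -> max=88
Recorded maximums: 92 92 92 88 88 23 77 77 75 88 88
Changes between consecutive maximums: 5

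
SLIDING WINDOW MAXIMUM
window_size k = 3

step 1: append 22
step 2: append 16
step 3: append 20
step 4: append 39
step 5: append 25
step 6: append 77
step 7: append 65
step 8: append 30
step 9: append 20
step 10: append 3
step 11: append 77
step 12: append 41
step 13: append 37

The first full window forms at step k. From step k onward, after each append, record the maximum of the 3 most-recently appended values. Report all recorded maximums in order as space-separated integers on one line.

step 1: append 22 -> window=[22] (not full yet)
step 2: append 16 -> window=[22, 16] (not full yet)
step 3: append 20 -> window=[22, 16, 20] -> max=22
step 4: append 39 -> window=[16, 20, 39] -> max=39
step 5: append 25 -> window=[20, 39, 25] -> max=39
step 6: append 77 -> window=[39, 25, 77] -> max=77
step 7: append 65 -> window=[25, 77, 65] -> max=77
step 8: append 30 -> window=[77, 65, 30] -> max=77
step 9: append 20 -> window=[65, 30, 20] -> max=65
step 10: append 3 -> window=[30, 20, 3] -> max=30
step 11: append 77 -> window=[20, 3, 77] -> max=77
step 12: append 41 -> window=[3, 77, 41] -> max=77
step 13: append 37 -> window=[77, 41, 37] -> max=77

Answer: 22 39 39 77 77 77 65 30 77 77 77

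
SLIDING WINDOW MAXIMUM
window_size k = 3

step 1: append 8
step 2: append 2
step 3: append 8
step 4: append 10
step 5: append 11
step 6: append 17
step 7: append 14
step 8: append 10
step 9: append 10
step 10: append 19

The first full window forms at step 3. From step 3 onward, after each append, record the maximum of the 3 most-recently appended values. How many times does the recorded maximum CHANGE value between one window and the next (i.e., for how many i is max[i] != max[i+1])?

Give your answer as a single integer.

Answer: 5

Derivation:
step 1: append 8 -> window=[8] (not full yet)
step 2: append 2 -> window=[8, 2] (not full yet)
step 3: append 8 -> window=[8, 2, 8] -> max=8
step 4: append 10 -> window=[2, 8, 10] -> max=10
step 5: append 11 -> window=[8, 10, 11] -> max=11
step 6: append 17 -> window=[10, 11, 17] -> max=17
step 7: append 14 -> window=[11, 17, 14] -> max=17
step 8: append 10 -> window=[17, 14, 10] -> max=17
step 9: append 10 -> window=[14, 10, 10] -> max=14
step 10: append 19 -> window=[10, 10, 19] -> max=19
Recorded maximums: 8 10 11 17 17 17 14 19
Changes between consecutive maximums: 5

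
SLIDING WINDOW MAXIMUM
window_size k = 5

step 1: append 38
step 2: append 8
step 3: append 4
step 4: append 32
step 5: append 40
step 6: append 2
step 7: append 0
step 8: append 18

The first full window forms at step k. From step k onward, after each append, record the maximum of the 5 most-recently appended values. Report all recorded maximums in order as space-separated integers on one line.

step 1: append 38 -> window=[38] (not full yet)
step 2: append 8 -> window=[38, 8] (not full yet)
step 3: append 4 -> window=[38, 8, 4] (not full yet)
step 4: append 32 -> window=[38, 8, 4, 32] (not full yet)
step 5: append 40 -> window=[38, 8, 4, 32, 40] -> max=40
step 6: append 2 -> window=[8, 4, 32, 40, 2] -> max=40
step 7: append 0 -> window=[4, 32, 40, 2, 0] -> max=40
step 8: append 18 -> window=[32, 40, 2, 0, 18] -> max=40

Answer: 40 40 40 40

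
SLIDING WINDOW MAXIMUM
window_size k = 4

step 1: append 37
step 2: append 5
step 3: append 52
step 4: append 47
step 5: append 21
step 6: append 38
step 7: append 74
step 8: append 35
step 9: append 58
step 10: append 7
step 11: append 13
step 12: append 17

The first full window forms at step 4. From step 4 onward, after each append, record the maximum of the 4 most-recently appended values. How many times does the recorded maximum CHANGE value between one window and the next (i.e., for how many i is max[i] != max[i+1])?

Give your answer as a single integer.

step 1: append 37 -> window=[37] (not full yet)
step 2: append 5 -> window=[37, 5] (not full yet)
step 3: append 52 -> window=[37, 5, 52] (not full yet)
step 4: append 47 -> window=[37, 5, 52, 47] -> max=52
step 5: append 21 -> window=[5, 52, 47, 21] -> max=52
step 6: append 38 -> window=[52, 47, 21, 38] -> max=52
step 7: append 74 -> window=[47, 21, 38, 74] -> max=74
step 8: append 35 -> window=[21, 38, 74, 35] -> max=74
step 9: append 58 -> window=[38, 74, 35, 58] -> max=74
step 10: append 7 -> window=[74, 35, 58, 7] -> max=74
step 11: append 13 -> window=[35, 58, 7, 13] -> max=58
step 12: append 17 -> window=[58, 7, 13, 17] -> max=58
Recorded maximums: 52 52 52 74 74 74 74 58 58
Changes between consecutive maximums: 2

Answer: 2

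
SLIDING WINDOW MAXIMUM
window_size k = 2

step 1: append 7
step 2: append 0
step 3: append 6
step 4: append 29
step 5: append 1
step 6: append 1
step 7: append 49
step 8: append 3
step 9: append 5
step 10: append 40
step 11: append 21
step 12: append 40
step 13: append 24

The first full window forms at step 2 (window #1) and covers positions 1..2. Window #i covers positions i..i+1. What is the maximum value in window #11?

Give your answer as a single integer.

Answer: 40

Derivation:
step 1: append 7 -> window=[7] (not full yet)
step 2: append 0 -> window=[7, 0] -> max=7
step 3: append 6 -> window=[0, 6] -> max=6
step 4: append 29 -> window=[6, 29] -> max=29
step 5: append 1 -> window=[29, 1] -> max=29
step 6: append 1 -> window=[1, 1] -> max=1
step 7: append 49 -> window=[1, 49] -> max=49
step 8: append 3 -> window=[49, 3] -> max=49
step 9: append 5 -> window=[3, 5] -> max=5
step 10: append 40 -> window=[5, 40] -> max=40
step 11: append 21 -> window=[40, 21] -> max=40
step 12: append 40 -> window=[21, 40] -> max=40
Window #11 max = 40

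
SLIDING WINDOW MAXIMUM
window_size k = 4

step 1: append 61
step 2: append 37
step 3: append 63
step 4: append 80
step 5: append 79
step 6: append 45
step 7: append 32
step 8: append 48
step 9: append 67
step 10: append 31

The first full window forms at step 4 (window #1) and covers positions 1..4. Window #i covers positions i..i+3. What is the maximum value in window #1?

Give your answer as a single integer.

step 1: append 61 -> window=[61] (not full yet)
step 2: append 37 -> window=[61, 37] (not full yet)
step 3: append 63 -> window=[61, 37, 63] (not full yet)
step 4: append 80 -> window=[61, 37, 63, 80] -> max=80
Window #1 max = 80

Answer: 80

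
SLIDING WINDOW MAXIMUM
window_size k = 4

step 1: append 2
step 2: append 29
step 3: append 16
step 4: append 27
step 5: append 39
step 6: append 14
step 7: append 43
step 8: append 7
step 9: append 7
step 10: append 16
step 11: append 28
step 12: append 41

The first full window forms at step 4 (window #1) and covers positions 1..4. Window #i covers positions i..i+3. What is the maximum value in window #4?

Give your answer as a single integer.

step 1: append 2 -> window=[2] (not full yet)
step 2: append 29 -> window=[2, 29] (not full yet)
step 3: append 16 -> window=[2, 29, 16] (not full yet)
step 4: append 27 -> window=[2, 29, 16, 27] -> max=29
step 5: append 39 -> window=[29, 16, 27, 39] -> max=39
step 6: append 14 -> window=[16, 27, 39, 14] -> max=39
step 7: append 43 -> window=[27, 39, 14, 43] -> max=43
Window #4 max = 43

Answer: 43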